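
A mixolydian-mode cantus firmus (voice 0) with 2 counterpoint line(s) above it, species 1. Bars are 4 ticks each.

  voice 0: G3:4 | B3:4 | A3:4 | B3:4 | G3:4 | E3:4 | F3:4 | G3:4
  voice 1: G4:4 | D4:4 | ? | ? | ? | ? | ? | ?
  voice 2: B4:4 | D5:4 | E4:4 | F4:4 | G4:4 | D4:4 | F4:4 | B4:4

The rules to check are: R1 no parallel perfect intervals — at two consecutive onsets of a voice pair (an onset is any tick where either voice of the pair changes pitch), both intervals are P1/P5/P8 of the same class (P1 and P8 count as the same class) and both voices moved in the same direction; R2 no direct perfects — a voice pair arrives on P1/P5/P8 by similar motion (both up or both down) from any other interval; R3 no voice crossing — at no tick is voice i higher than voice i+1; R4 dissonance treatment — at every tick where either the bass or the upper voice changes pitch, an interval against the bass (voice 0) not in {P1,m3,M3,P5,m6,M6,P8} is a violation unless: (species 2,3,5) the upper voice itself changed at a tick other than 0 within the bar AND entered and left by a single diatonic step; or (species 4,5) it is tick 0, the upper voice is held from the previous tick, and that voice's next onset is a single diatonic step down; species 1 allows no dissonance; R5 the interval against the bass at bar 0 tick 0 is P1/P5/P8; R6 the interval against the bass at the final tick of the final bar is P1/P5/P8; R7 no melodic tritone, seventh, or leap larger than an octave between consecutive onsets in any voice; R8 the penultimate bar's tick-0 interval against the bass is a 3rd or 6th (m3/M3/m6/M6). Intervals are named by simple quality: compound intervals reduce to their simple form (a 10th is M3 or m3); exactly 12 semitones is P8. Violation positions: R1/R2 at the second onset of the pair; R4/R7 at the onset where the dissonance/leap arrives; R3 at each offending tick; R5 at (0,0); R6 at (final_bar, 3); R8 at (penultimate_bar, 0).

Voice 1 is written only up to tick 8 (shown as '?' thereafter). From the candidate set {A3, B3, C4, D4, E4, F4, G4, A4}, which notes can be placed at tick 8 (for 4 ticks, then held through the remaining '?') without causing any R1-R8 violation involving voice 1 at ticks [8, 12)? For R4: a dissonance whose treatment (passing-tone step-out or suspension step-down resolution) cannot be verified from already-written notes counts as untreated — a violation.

{C4, E4}

A3: violates R2
B3: violates R4
C4: legal
D4: violates R4
E4: legal
F4: violates R3
G4: violates R3,R4
A4: violates R3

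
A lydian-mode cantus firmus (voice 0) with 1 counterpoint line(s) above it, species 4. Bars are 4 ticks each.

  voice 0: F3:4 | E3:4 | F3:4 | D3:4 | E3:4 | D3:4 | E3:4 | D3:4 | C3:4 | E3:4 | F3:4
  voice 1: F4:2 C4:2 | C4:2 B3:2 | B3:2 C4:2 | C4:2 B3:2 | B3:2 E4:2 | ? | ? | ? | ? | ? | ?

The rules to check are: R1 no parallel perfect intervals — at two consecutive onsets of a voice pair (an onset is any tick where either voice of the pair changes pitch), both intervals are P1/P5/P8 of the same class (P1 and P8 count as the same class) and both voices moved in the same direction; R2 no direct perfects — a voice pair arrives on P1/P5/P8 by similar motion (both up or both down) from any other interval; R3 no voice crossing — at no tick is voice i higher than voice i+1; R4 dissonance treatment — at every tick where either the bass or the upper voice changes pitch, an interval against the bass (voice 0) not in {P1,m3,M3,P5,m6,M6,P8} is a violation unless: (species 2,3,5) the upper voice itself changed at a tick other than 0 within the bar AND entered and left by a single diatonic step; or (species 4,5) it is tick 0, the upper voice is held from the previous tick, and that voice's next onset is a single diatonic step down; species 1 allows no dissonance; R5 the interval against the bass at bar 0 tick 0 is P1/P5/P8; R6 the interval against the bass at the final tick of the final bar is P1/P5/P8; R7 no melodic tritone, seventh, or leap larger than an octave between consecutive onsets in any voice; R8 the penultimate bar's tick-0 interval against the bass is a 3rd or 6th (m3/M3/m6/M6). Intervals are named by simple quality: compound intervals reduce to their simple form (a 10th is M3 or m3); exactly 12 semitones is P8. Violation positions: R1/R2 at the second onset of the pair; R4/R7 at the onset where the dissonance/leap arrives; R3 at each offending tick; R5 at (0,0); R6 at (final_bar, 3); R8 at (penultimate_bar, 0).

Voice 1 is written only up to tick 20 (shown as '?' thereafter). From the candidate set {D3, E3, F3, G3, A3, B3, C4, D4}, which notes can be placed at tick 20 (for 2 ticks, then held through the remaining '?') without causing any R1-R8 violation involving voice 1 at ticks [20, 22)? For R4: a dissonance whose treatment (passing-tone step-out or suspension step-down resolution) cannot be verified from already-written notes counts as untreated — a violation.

D3: violates R1,R7
E3: violates R4
F3: violates R7
G3: violates R4
A3: violates R2
B3: legal
C4: violates R4
D4: violates R1

{B3}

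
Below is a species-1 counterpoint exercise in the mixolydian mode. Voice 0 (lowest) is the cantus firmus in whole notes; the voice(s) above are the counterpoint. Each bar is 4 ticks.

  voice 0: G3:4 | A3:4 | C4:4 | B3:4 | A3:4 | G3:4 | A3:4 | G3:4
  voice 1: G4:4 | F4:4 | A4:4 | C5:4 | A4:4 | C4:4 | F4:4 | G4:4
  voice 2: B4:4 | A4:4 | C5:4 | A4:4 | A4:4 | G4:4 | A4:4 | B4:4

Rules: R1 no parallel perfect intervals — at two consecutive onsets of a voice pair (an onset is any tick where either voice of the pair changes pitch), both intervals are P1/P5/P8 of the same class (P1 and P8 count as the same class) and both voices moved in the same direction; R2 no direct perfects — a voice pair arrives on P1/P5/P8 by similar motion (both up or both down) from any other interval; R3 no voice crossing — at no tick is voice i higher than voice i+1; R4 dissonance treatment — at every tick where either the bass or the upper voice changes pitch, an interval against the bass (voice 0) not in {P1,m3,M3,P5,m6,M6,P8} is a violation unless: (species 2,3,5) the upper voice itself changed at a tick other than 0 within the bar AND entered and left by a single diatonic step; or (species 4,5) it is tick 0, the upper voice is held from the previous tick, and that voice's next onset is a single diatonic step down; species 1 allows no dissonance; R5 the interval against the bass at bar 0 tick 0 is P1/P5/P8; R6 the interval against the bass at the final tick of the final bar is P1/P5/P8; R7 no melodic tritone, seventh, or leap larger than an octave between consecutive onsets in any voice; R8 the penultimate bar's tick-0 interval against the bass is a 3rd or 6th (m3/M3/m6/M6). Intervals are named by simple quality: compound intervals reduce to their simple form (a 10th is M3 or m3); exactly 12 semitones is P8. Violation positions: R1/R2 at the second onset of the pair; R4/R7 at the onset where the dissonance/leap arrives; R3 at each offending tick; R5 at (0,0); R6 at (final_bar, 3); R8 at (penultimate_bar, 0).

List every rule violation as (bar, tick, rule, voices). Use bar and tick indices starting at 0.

(0, 0, R5, (0, 2))
(2, 0, R1, (0, 2))
(3, 0, R3, (1, 2))
(3, 0, R4, (0, 1))
(3, 0, R4, (0, 2))
(3, 1, R3, (1, 2))
(3, 2, R3, (1, 2))
(3, 3, R3, (1, 2))
(4, 0, R2, (0, 1))
(5, 0, R1, (0, 2))
(5, 0, R2, (1, 2))
(5, 0, R4, (0, 1))
(6, 0, R1, (0, 2))
(6, 0, R8, (0, 2))
(7, 3, R6, (0, 2))

bar 0: v0=G3 v1=G4 v2=B4 downbeat M3
bar 1: v0=A3 v1=F4 v2=A4 downbeat P8
bar 2: v0=C4 v1=A4 v2=C5 downbeat P8
bar 3: v0=B3 v1=C5 v2=A4 downbeat m7
bar 4: v0=A3 v1=A4 v2=A4 downbeat P8
bar 5: v0=G3 v1=C4 v2=G4 downbeat P8
bar 6: v0=A3 v1=F4 v2=A4 downbeat P8
bar 7: v0=G3 v1=G4 v2=B4 downbeat M3
  -> R5 @ bar 0 tick 0 v(0, 2): opens on M3
  -> R1 @ bar 2 tick 0 v(0, 2): A3/A4 P8 -> C4/C5 P8 similar
  -> R3 @ bar 3 tick 0 v(1, 2): C5 above A4
  -> R4 @ bar 3 tick 0 v(0, 1): B3/C5 m2 untreated
  -> R4 @ bar 3 tick 0 v(0, 2): B3/A4 m7 untreated
  -> R3 @ bar 3 tick 1 v(1, 2): C5 above A4
  -> R3 @ bar 3 tick 2 v(1, 2): C5 above A4
  -> R3 @ bar 3 tick 3 v(1, 2): C5 above A4
  -> R2 @ bar 4 tick 0 v(0, 1): B3/C5 m2 -> A3/A4 P8 similar
  -> R1 @ bar 5 tick 0 v(0, 2): A3/A4 P8 -> G3/G4 P8 similar
  -> R2 @ bar 5 tick 0 v(1, 2): A4/A4 P1 -> C4/G4 P5 similar
  -> R4 @ bar 5 tick 0 v(0, 1): G3/C4 P4 untreated
  -> R1 @ bar 6 tick 0 v(0, 2): G3/G4 P8 -> A3/A4 P8 similar
  -> R8 @ bar 6 tick 0 v(0, 2): penult P8 not 3rd/6th
  -> R6 @ bar 7 tick 3 v(0, 2): closes on M3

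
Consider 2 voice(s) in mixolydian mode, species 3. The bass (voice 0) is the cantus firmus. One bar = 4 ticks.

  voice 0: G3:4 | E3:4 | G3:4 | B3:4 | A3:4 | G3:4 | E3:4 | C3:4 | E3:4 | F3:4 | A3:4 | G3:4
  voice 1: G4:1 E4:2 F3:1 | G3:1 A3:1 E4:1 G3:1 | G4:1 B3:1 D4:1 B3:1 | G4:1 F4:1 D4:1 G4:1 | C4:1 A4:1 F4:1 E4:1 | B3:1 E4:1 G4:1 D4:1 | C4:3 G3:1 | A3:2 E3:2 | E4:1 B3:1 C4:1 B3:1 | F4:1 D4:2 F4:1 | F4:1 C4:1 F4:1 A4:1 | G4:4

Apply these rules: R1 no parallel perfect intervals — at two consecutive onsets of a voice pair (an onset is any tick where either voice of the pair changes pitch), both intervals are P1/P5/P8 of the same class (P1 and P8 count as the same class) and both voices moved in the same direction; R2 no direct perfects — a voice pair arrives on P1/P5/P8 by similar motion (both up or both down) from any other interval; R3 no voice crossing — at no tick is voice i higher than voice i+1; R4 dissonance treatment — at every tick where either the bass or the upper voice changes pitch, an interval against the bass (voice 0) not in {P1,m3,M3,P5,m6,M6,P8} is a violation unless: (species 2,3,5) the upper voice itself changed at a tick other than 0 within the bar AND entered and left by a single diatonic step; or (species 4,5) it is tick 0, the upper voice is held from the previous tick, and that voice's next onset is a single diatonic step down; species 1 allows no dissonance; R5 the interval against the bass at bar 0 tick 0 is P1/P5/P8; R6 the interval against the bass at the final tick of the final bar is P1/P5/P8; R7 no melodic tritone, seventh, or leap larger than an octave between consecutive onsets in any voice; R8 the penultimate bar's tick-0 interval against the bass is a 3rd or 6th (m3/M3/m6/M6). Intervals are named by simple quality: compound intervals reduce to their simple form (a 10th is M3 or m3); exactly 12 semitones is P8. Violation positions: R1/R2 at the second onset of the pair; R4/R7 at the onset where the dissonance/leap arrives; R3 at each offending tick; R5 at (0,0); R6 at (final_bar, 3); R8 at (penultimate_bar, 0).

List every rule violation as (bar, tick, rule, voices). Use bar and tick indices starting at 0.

(0, 3, R3, (0, 1))
(0, 3, R4, (0, 1))
(0, 3, R7, (1,))
(1, 1, R4, (0, 1))
(2, 0, R2, (0, 1))
(3, 1, R4, (0, 1))
(8, 0, R2, (0, 1))
(9, 0, R2, (0, 1))
(9, 0, R7, (1,))
(11, 0, R1, (0, 1))

bar 0: v0=G3 v1=G4 downbeat P8
bar 1: v0=E3 v1=G3 downbeat m3
bar 2: v0=G3 v1=G4 downbeat P8
bar 3: v0=B3 v1=G4 downbeat m6
bar 4: v0=A3 v1=C4 downbeat m3
bar 5: v0=G3 v1=B3 downbeat M3
bar 6: v0=E3 v1=C4 downbeat m6
bar 7: v0=C3 v1=A3 downbeat M6
bar 8: v0=E3 v1=E4 downbeat P8
bar 9: v0=F3 v1=F4 downbeat P8
bar 10: v0=A3 v1=F4 downbeat m6
bar 11: v0=G3 v1=G4 downbeat P8
  -> R3 @ bar 0 tick 3 v(0, 1): G3 above F3
  -> R4 @ bar 0 tick 3 v(0, 1): G3/F3 M2 untreated
  -> R7 @ bar 0 tick 3 v(1,): E4->F3 leap 11st
  -> R4 @ bar 1 tick 1 v(0, 1): E3/A3 P4 untreated
  -> R2 @ bar 2 tick 0 v(0, 1): E3/G3 m3 -> G3/G4 P8 similar
  -> R4 @ bar 3 tick 1 v(0, 1): B3/F4 TT untreated
  -> R2 @ bar 8 tick 0 v(0, 1): C3/E3 M3 -> E3/E4 P8 similar
  -> R2 @ bar 9 tick 0 v(0, 1): E3/B3 P5 -> F3/F4 P8 similar
  -> R7 @ bar 9 tick 0 v(1,): B3->F4 leap 6st
  -> R1 @ bar 11 tick 0 v(0, 1): A3/A4 P8 -> G3/G4 P8 similar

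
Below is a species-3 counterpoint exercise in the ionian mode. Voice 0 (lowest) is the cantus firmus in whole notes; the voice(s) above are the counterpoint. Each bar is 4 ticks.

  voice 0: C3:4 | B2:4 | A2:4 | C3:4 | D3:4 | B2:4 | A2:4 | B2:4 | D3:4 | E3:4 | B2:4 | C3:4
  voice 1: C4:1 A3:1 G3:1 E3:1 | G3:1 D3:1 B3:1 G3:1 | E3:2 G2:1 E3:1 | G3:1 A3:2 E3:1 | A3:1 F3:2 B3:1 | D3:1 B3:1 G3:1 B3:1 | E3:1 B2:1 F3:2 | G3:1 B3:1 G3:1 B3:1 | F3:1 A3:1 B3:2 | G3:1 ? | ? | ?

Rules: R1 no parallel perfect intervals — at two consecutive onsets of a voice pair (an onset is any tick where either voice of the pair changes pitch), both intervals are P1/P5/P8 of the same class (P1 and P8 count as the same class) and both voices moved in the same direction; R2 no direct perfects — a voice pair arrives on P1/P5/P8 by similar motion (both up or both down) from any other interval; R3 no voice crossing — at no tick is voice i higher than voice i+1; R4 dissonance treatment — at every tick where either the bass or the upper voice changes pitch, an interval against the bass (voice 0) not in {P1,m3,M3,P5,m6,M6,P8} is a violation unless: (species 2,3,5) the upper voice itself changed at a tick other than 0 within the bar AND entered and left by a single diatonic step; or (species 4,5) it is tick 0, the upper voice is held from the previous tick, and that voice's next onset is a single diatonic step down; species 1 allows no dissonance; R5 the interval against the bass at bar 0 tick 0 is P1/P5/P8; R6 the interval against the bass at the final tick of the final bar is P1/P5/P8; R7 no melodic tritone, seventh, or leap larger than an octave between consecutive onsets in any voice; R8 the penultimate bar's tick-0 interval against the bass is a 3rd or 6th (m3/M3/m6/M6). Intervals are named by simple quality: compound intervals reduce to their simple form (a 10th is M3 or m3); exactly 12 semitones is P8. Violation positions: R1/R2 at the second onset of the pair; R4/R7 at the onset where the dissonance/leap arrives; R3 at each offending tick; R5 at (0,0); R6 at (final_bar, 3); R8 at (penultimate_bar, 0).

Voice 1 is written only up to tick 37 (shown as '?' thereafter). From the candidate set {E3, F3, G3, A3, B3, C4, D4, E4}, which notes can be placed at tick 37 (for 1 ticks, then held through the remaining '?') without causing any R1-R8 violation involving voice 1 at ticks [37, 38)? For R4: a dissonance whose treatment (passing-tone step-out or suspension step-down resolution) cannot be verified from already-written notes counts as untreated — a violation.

E3: legal
F3: violates R4
G3: legal
A3: violates R4
B3: legal
C4: legal
D4: violates R4
E4: legal

{B3, C4, E3, E4, G3}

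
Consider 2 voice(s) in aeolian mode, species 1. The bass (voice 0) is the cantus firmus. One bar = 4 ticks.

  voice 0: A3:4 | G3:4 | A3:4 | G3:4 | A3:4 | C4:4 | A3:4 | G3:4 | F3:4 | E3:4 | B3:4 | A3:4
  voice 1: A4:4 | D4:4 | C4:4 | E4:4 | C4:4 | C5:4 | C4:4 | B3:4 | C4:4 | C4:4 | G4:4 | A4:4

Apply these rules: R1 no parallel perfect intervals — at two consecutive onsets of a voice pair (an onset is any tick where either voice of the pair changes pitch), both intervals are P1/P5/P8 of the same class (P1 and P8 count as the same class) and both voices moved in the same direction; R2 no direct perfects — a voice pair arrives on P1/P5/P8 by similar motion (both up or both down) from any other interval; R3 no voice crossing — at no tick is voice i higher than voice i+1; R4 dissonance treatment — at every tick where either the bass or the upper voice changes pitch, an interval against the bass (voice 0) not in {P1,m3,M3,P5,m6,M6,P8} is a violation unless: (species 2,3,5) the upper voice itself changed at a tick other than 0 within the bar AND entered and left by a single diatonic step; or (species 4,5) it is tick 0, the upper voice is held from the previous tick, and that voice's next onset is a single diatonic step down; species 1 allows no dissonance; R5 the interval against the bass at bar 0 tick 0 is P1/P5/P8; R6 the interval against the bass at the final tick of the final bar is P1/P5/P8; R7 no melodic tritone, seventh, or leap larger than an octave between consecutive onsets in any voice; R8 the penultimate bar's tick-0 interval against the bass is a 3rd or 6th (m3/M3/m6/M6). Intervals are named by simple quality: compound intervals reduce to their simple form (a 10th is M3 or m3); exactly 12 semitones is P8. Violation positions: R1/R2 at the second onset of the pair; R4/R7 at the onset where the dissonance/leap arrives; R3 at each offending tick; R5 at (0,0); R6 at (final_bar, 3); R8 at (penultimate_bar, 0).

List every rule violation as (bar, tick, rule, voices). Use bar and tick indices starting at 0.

bar 0: v0=A3 v1=A4 downbeat P8
bar 1: v0=G3 v1=D4 downbeat P5
bar 2: v0=A3 v1=C4 downbeat m3
bar 3: v0=G3 v1=E4 downbeat M6
bar 4: v0=A3 v1=C4 downbeat m3
bar 5: v0=C4 v1=C5 downbeat P8
bar 6: v0=A3 v1=C4 downbeat m3
bar 7: v0=G3 v1=B3 downbeat M3
bar 8: v0=F3 v1=C4 downbeat P5
bar 9: v0=E3 v1=C4 downbeat m6
bar 10: v0=B3 v1=G4 downbeat m6
bar 11: v0=A3 v1=A4 downbeat P8
  -> R2 @ bar 1 tick 0 v(0, 1): A3/A4 P8 -> G3/D4 P5 similar
  -> R2 @ bar 5 tick 0 v(0, 1): A3/C4 m3 -> C4/C5 P8 similar

(1, 0, R2, (0, 1))
(5, 0, R2, (0, 1))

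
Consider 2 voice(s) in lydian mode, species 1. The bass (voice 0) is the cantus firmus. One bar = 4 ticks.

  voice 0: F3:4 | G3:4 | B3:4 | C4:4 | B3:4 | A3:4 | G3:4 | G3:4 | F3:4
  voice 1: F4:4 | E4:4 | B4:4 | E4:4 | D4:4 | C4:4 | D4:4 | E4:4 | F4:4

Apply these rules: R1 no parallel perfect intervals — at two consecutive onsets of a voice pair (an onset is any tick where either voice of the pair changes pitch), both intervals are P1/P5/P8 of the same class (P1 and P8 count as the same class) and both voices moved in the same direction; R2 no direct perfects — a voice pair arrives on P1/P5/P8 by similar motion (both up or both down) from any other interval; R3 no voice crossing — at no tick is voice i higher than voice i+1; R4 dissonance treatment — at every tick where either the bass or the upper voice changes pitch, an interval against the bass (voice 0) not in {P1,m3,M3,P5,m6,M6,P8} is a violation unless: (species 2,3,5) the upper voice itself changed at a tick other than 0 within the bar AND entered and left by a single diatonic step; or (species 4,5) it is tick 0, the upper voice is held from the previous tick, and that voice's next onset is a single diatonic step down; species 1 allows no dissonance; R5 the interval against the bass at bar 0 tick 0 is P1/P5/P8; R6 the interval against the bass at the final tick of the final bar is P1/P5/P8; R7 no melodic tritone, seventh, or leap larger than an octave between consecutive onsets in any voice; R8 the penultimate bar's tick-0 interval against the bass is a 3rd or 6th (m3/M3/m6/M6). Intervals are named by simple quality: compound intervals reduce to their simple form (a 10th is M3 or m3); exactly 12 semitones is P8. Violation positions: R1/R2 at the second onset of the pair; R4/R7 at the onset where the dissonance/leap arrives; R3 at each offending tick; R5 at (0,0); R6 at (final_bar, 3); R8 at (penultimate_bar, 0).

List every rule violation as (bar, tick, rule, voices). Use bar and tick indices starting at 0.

bar 0: v0=F3 v1=F4 downbeat P8
bar 1: v0=G3 v1=E4 downbeat M6
bar 2: v0=B3 v1=B4 downbeat P8
bar 3: v0=C4 v1=E4 downbeat M3
bar 4: v0=B3 v1=D4 downbeat m3
bar 5: v0=A3 v1=C4 downbeat m3
bar 6: v0=G3 v1=D4 downbeat P5
bar 7: v0=G3 v1=E4 downbeat M6
bar 8: v0=F3 v1=F4 downbeat P8
  -> R2 @ bar 2 tick 0 v(0, 1): G3/E4 M6 -> B3/B4 P8 similar

(2, 0, R2, (0, 1))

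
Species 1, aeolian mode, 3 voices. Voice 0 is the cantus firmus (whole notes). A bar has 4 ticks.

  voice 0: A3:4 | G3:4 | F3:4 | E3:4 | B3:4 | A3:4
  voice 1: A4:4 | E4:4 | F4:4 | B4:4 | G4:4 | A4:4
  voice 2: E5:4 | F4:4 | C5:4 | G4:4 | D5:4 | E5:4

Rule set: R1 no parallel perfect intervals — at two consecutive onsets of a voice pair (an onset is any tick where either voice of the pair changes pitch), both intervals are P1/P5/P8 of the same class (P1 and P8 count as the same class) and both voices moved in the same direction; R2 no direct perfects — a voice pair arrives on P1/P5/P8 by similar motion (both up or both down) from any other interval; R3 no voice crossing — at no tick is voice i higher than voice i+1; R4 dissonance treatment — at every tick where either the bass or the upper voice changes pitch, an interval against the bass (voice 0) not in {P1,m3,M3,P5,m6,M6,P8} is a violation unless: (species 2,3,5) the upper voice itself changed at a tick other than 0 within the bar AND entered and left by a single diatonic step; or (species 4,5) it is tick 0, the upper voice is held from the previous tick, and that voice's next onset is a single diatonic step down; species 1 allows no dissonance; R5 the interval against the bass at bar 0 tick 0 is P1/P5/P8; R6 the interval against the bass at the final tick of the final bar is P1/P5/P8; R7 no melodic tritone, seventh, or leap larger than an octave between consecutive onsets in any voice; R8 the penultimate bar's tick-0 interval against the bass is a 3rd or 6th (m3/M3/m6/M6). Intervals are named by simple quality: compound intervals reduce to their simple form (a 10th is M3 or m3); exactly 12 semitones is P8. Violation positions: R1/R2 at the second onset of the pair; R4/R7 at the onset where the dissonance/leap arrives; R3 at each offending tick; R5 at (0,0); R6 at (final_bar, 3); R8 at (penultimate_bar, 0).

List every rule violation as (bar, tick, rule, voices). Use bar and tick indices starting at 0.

bar 0: v0=A3 v1=A4 v2=E5 downbeat P5
bar 1: v0=G3 v1=E4 v2=F4 downbeat m7
bar 2: v0=F3 v1=F4 v2=C5 downbeat P5
bar 3: v0=E3 v1=B4 v2=G4 downbeat m3
bar 4: v0=B3 v1=G4 v2=D5 downbeat m3
bar 5: v0=A3 v1=A4 v2=E5 downbeat P5
  -> R4 @ bar 1 tick 0 v(0, 2): G3/F4 m7 untreated
  -> R7 @ bar 1 tick 0 v(2,): E5->F4 leap 11st
  -> R2 @ bar 2 tick 0 v(1, 2): E4/F4 m2 -> F4/C5 P5 similar
  -> R3 @ bar 3 tick 0 v(1, 2): B4 above G4
  -> R7 @ bar 3 tick 0 v(1,): F4->B4 leap 6st
  -> R3 @ bar 3 tick 1 v(1, 2): B4 above G4
  -> R3 @ bar 3 tick 2 v(1, 2): B4 above G4
  -> R3 @ bar 3 tick 3 v(1, 2): B4 above G4
  -> R1 @ bar 5 tick 0 v(1, 2): G4/D5 P5 -> A4/E5 P5 similar

(1, 0, R4, (0, 2))
(1, 0, R7, (2,))
(2, 0, R2, (1, 2))
(3, 0, R3, (1, 2))
(3, 0, R7, (1,))
(3, 1, R3, (1, 2))
(3, 2, R3, (1, 2))
(3, 3, R3, (1, 2))
(5, 0, R1, (1, 2))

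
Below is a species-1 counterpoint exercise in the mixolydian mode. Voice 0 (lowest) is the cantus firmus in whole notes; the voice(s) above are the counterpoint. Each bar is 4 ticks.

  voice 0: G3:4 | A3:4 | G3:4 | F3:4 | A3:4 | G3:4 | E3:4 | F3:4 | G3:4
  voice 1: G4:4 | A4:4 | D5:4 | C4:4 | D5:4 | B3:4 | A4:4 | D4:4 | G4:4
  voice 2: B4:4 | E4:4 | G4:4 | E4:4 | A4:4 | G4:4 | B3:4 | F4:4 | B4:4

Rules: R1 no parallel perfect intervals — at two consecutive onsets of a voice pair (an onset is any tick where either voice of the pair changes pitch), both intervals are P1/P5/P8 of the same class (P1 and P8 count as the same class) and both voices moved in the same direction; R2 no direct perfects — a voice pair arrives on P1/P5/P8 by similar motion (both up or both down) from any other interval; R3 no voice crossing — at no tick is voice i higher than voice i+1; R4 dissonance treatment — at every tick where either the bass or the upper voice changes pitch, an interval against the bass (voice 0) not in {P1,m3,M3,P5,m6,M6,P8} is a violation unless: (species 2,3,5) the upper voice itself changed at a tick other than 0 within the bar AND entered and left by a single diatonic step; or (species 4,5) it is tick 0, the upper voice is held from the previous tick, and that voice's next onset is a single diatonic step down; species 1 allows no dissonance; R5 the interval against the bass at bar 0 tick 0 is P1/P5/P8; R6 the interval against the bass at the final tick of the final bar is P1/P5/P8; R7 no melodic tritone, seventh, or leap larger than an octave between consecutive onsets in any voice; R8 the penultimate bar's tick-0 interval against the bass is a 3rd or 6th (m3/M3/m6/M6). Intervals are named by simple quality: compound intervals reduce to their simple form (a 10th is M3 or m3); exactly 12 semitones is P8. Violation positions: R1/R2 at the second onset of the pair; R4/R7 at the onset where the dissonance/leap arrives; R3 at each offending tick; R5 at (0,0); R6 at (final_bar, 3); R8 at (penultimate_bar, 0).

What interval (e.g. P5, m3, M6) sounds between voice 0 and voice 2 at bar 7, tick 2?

P8

voice 0=F3 voice 2=F4 -> P8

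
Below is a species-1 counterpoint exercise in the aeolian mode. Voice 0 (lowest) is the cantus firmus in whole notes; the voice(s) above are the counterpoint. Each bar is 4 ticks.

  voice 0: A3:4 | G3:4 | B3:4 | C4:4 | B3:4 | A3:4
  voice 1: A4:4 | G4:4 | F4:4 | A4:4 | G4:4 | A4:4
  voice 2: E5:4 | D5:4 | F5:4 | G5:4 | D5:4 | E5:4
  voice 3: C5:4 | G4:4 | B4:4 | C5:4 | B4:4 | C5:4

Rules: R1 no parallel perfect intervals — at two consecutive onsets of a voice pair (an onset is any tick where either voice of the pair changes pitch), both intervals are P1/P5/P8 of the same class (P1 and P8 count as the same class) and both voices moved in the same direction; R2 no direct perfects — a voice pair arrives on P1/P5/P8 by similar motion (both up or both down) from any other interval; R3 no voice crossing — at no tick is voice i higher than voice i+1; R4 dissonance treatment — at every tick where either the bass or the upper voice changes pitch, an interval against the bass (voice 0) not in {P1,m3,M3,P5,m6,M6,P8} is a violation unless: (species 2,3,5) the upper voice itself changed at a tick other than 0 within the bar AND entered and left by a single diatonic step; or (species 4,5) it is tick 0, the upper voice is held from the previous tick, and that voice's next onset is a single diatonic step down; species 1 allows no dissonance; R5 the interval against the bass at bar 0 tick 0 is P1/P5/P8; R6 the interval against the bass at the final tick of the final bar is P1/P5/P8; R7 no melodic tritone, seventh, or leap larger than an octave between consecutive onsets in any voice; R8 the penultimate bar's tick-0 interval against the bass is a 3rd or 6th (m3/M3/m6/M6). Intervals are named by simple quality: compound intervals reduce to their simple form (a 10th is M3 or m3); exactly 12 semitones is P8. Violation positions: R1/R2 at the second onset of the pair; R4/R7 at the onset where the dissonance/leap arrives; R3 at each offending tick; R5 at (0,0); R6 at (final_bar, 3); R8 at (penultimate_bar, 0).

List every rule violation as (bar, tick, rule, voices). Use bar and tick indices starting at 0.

(0, 0, R3, (2, 3))
(0, 0, R5, (0, 3))
(0, 1, R3, (2, 3))
(0, 2, R3, (2, 3))
(0, 3, R3, (2, 3))
(1, 0, R1, (0, 1))
(1, 0, R1, (0, 2))
(1, 0, R1, (1, 2))
(1, 0, R2, (0, 3))
(1, 0, R2, (1, 3))
(1, 0, R2, (2, 3))
(1, 0, R3, (2, 3))
(1, 1, R3, (2, 3))
(1, 2, R3, (2, 3))
(1, 3, R3, (2, 3))
(2, 0, R1, (0, 3))
(2, 0, R3, (2, 3))
(2, 0, R4, (0, 1))
(2, 0, R4, (0, 2))
(2, 1, R3, (2, 3))
(2, 2, R3, (2, 3))
(2, 3, R3, (2, 3))
(3, 0, R1, (0, 3))
(3, 0, R2, (0, 2))
(3, 0, R2, (2, 3))
(3, 0, R3, (2, 3))
(3, 1, R3, (2, 3))
(3, 2, R3, (2, 3))
(3, 3, R3, (2, 3))
(4, 0, R1, (0, 3))
(4, 0, R2, (1, 2))
(4, 0, R3, (2, 3))
(4, 0, R8, (0, 3))
(4, 1, R3, (2, 3))
(4, 2, R3, (2, 3))
(4, 3, R3, (2, 3))
(5, 0, R1, (1, 2))
(5, 0, R3, (2, 3))
(5, 1, R3, (2, 3))
(5, 2, R3, (2, 3))
(5, 3, R3, (2, 3))
(5, 3, R6, (0, 3))

bar 0: v0=A3 v1=A4 v2=E5 v3=C5 downbeat m3
bar 1: v0=G3 v1=G4 v2=D5 v3=G4 downbeat P8
bar 2: v0=B3 v1=F4 v2=F5 v3=B4 downbeat P8
bar 3: v0=C4 v1=A4 v2=G5 v3=C5 downbeat P8
bar 4: v0=B3 v1=G4 v2=D5 v3=B4 downbeat P8
bar 5: v0=A3 v1=A4 v2=E5 v3=C5 downbeat m3
  -> R3 @ bar 0 tick 0 v(2, 3): E5 above C5
  -> R5 @ bar 0 tick 0 v(0, 3): opens on m3
  -> R3 @ bar 0 tick 1 v(2, 3): E5 above C5
  -> R3 @ bar 0 tick 2 v(2, 3): E5 above C5
  -> R3 @ bar 0 tick 3 v(2, 3): E5 above C5
  -> R1 @ bar 1 tick 0 v(0, 1): A3/A4 P8 -> G3/G4 P8 similar
  -> R1 @ bar 1 tick 0 v(0, 2): A3/E5 P5 -> G3/D5 P5 similar
  -> R1 @ bar 1 tick 0 v(1, 2): A4/E5 P5 -> G4/D5 P5 similar
  -> R2 @ bar 1 tick 0 v(0, 3): A3/C5 m3 -> G3/G4 P8 similar
  -> R2 @ bar 1 tick 0 v(1, 3): A4/C5 m3 -> G4/G4 P1 similar
  -> R2 @ bar 1 tick 0 v(2, 3): E5/C5 M3 -> D5/G4 P5 similar
  -> R3 @ bar 1 tick 0 v(2, 3): D5 above G4
  -> R3 @ bar 1 tick 1 v(2, 3): D5 above G4
  -> R3 @ bar 1 tick 2 v(2, 3): D5 above G4
  -> R3 @ bar 1 tick 3 v(2, 3): D5 above G4
  -> R1 @ bar 2 tick 0 v(0, 3): G3/G4 P8 -> B3/B4 P8 similar
  -> R3 @ bar 2 tick 0 v(2, 3): F5 above B4
  -> R4 @ bar 2 tick 0 v(0, 1): B3/F4 TT untreated
  -> R4 @ bar 2 tick 0 v(0, 2): B3/F5 TT untreated
  -> R3 @ bar 2 tick 1 v(2, 3): F5 above B4
  -> R3 @ bar 2 tick 2 v(2, 3): F5 above B4
  -> R3 @ bar 2 tick 3 v(2, 3): F5 above B4
  -> R1 @ bar 3 tick 0 v(0, 3): B3/B4 P8 -> C4/C5 P8 similar
  -> R2 @ bar 3 tick 0 v(0, 2): B3/F5 TT -> C4/G5 P5 similar
  -> R2 @ bar 3 tick 0 v(2, 3): F5/B4 TT -> G5/C5 P5 similar
  -> R3 @ bar 3 tick 0 v(2, 3): G5 above C5
  -> R3 @ bar 3 tick 1 v(2, 3): G5 above C5
  -> R3 @ bar 3 tick 2 v(2, 3): G5 above C5
  -> R3 @ bar 3 tick 3 v(2, 3): G5 above C5
  -> R1 @ bar 4 tick 0 v(0, 3): C4/C5 P8 -> B3/B4 P8 similar
  -> R2 @ bar 4 tick 0 v(1, 2): A4/G5 m7 -> G4/D5 P5 similar
  -> R3 @ bar 4 tick 0 v(2, 3): D5 above B4
  -> R8 @ bar 4 tick 0 v(0, 3): penult P8 not 3rd/6th
  -> R3 @ bar 4 tick 1 v(2, 3): D5 above B4
  -> R3 @ bar 4 tick 2 v(2, 3): D5 above B4
  -> R3 @ bar 4 tick 3 v(2, 3): D5 above B4
  -> R1 @ bar 5 tick 0 v(1, 2): G4/D5 P5 -> A4/E5 P5 similar
  -> R3 @ bar 5 tick 0 v(2, 3): E5 above C5
  -> R3 @ bar 5 tick 1 v(2, 3): E5 above C5
  -> R3 @ bar 5 tick 2 v(2, 3): E5 above C5
  -> R3 @ bar 5 tick 3 v(2, 3): E5 above C5
  -> R6 @ bar 5 tick 3 v(0, 3): closes on m3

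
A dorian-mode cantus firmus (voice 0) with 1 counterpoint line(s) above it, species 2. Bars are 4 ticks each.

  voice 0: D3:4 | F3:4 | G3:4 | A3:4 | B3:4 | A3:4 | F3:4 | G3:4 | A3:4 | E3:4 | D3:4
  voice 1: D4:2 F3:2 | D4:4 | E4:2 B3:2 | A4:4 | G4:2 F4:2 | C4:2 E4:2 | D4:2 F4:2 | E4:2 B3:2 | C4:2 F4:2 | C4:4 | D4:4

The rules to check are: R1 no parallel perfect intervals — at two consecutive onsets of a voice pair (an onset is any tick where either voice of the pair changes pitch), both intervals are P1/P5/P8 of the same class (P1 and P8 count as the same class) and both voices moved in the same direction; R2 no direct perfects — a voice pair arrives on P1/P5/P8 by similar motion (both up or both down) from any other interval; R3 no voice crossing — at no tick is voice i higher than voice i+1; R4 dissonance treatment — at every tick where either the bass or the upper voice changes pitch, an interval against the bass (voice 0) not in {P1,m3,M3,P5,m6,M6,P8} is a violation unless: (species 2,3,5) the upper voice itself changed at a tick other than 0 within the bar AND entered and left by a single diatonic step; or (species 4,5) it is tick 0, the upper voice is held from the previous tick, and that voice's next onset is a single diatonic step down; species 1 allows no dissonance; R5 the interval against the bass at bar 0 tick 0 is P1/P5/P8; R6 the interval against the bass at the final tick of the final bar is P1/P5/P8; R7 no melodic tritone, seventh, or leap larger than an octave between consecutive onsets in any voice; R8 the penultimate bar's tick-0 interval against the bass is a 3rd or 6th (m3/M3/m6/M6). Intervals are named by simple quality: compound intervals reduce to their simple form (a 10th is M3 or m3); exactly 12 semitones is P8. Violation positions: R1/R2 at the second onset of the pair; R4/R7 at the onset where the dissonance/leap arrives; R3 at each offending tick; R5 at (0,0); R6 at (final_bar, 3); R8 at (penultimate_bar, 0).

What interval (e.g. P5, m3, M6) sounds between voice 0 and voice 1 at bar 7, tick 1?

voice 0=G3 voice 1=E4 -> M6

M6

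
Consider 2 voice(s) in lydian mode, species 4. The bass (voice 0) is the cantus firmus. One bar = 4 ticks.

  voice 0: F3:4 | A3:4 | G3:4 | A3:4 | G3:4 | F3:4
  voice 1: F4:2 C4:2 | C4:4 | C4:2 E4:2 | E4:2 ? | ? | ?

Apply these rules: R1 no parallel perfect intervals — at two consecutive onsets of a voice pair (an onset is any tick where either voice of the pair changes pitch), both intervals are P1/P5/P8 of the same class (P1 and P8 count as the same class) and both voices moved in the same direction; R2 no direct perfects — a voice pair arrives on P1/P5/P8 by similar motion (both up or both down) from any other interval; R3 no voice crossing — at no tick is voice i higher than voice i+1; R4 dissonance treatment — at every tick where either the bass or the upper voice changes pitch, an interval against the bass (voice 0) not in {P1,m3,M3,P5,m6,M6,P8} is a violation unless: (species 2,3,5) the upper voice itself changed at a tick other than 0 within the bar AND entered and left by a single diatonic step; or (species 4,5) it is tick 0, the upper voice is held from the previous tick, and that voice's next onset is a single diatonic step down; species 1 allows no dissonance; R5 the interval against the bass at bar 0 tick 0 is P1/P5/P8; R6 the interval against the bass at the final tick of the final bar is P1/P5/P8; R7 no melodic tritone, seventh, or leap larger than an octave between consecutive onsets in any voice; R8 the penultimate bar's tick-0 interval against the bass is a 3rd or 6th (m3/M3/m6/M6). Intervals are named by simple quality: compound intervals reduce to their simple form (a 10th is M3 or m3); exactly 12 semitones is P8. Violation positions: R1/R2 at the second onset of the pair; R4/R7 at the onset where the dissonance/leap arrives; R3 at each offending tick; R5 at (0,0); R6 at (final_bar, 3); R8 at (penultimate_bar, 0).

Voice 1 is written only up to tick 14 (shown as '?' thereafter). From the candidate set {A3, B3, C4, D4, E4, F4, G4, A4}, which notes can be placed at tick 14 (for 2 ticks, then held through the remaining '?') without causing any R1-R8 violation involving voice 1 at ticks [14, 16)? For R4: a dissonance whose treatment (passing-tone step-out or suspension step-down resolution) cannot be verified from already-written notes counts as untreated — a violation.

{A3, A4, C4, E4, F4}

A3: legal
B3: violates R4
C4: legal
D4: violates R4
E4: legal
F4: legal
G4: violates R4
A4: legal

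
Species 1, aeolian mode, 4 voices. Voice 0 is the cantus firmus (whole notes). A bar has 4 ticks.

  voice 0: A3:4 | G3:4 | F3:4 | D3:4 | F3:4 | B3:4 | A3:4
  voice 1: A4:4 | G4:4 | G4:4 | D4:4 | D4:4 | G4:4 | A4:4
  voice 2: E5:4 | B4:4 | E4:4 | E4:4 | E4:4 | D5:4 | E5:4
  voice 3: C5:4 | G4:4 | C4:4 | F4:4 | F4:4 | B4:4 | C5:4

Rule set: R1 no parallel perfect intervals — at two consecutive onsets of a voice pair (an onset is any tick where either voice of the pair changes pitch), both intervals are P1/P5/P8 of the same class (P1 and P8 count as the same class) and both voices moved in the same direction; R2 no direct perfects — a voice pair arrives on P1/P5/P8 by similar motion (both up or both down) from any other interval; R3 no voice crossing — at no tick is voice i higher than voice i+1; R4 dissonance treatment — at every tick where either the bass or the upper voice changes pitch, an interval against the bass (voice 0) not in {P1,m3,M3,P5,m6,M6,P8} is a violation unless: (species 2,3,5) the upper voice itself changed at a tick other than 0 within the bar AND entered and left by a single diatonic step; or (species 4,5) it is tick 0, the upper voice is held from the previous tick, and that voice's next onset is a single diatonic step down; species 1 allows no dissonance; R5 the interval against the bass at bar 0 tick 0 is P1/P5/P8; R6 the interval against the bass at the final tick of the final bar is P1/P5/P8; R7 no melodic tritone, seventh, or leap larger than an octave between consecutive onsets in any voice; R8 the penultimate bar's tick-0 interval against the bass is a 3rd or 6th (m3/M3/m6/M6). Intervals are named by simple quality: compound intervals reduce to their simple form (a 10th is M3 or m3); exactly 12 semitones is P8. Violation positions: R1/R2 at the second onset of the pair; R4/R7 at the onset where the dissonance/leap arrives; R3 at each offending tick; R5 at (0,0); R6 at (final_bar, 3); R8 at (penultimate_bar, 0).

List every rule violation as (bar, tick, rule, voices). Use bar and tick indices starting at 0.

(0, 0, R3, (2, 3))
(0, 0, R5, (0, 3))
(0, 1, R3, (2, 3))
(0, 2, R3, (2, 3))
(0, 3, R3, (2, 3))
(1, 0, R1, (0, 1))
(1, 0, R2, (0, 3))
(1, 0, R2, (1, 3))
(1, 0, R3, (2, 3))
(1, 1, R3, (2, 3))
(1, 2, R3, (2, 3))
(1, 3, R3, (2, 3))
(2, 0, R2, (0, 3))
(2, 0, R3, (1, 2))
(2, 0, R3, (2, 3))
(2, 0, R4, (0, 1))
(2, 0, R4, (0, 2))
(2, 1, R3, (1, 2))
(2, 1, R3, (2, 3))
(2, 2, R3, (1, 2))
(2, 2, R3, (2, 3))
(2, 3, R3, (1, 2))
(2, 3, R3, (2, 3))
(3, 0, R2, (0, 1))
(3, 0, R4, (0, 2))
(4, 0, R4, (0, 2))
(5, 0, R1, (0, 3))
(5, 0, R2, (1, 2))
(5, 0, R3, (2, 3))
(5, 0, R7, (0,))
(5, 0, R7, (2,))
(5, 0, R7, (3,))
(5, 0, R8, (0, 3))
(5, 1, R3, (2, 3))
(5, 2, R3, (2, 3))
(5, 3, R3, (2, 3))
(6, 0, R1, (1, 2))
(6, 0, R3, (2, 3))
(6, 1, R3, (2, 3))
(6, 2, R3, (2, 3))
(6, 3, R3, (2, 3))
(6, 3, R6, (0, 3))

bar 0: v0=A3 v1=A4 v2=E5 v3=C5 downbeat m3
bar 1: v0=G3 v1=G4 v2=B4 v3=G4 downbeat P8
bar 2: v0=F3 v1=G4 v2=E4 v3=C4 downbeat P5
bar 3: v0=D3 v1=D4 v2=E4 v3=F4 downbeat m3
bar 4: v0=F3 v1=D4 v2=E4 v3=F4 downbeat P8
bar 5: v0=B3 v1=G4 v2=D5 v3=B4 downbeat P8
bar 6: v0=A3 v1=A4 v2=E5 v3=C5 downbeat m3
  -> R3 @ bar 0 tick 0 v(2, 3): E5 above C5
  -> R5 @ bar 0 tick 0 v(0, 3): opens on m3
  -> R3 @ bar 0 tick 1 v(2, 3): E5 above C5
  -> R3 @ bar 0 tick 2 v(2, 3): E5 above C5
  -> R3 @ bar 0 tick 3 v(2, 3): E5 above C5
  -> R1 @ bar 1 tick 0 v(0, 1): A3/A4 P8 -> G3/G4 P8 similar
  -> R2 @ bar 1 tick 0 v(0, 3): A3/C5 m3 -> G3/G4 P8 similar
  -> R2 @ bar 1 tick 0 v(1, 3): A4/C5 m3 -> G4/G4 P1 similar
  -> R3 @ bar 1 tick 0 v(2, 3): B4 above G4
  -> R3 @ bar 1 tick 1 v(2, 3): B4 above G4
  -> R3 @ bar 1 tick 2 v(2, 3): B4 above G4
  -> R3 @ bar 1 tick 3 v(2, 3): B4 above G4
  -> R2 @ bar 2 tick 0 v(0, 3): G3/G4 P8 -> F3/C4 P5 similar
  -> R3 @ bar 2 tick 0 v(1, 2): G4 above E4
  -> R3 @ bar 2 tick 0 v(2, 3): E4 above C4
  -> R4 @ bar 2 tick 0 v(0, 1): F3/G4 M2 untreated
  -> R4 @ bar 2 tick 0 v(0, 2): F3/E4 M7 untreated
  -> R3 @ bar 2 tick 1 v(1, 2): G4 above E4
  -> R3 @ bar 2 tick 1 v(2, 3): E4 above C4
  -> R3 @ bar 2 tick 2 v(1, 2): G4 above E4
  -> R3 @ bar 2 tick 2 v(2, 3): E4 above C4
  -> R3 @ bar 2 tick 3 v(1, 2): G4 above E4
  -> R3 @ bar 2 tick 3 v(2, 3): E4 above C4
  -> R2 @ bar 3 tick 0 v(0, 1): F3/G4 M2 -> D3/D4 P8 similar
  -> R4 @ bar 3 tick 0 v(0, 2): D3/E4 M2 untreated
  -> R4 @ bar 4 tick 0 v(0, 2): F3/E4 M7 untreated
  -> R1 @ bar 5 tick 0 v(0, 3): F3/F4 P8 -> B3/B4 P8 similar
  -> R2 @ bar 5 tick 0 v(1, 2): D4/E4 M2 -> G4/D5 P5 similar
  -> R3 @ bar 5 tick 0 v(2, 3): D5 above B4
  -> R7 @ bar 5 tick 0 v(0,): F3->B3 leap 6st
  -> R7 @ bar 5 tick 0 v(2,): E4->D5 leap 10st
  -> R7 @ bar 5 tick 0 v(3,): F4->B4 leap 6st
  -> R8 @ bar 5 tick 0 v(0, 3): penult P8 not 3rd/6th
  -> R3 @ bar 5 tick 1 v(2, 3): D5 above B4
  -> R3 @ bar 5 tick 2 v(2, 3): D5 above B4
  -> R3 @ bar 5 tick 3 v(2, 3): D5 above B4
  -> R1 @ bar 6 tick 0 v(1, 2): G4/D5 P5 -> A4/E5 P5 similar
  -> R3 @ bar 6 tick 0 v(2, 3): E5 above C5
  -> R3 @ bar 6 tick 1 v(2, 3): E5 above C5
  -> R3 @ bar 6 tick 2 v(2, 3): E5 above C5
  -> R3 @ bar 6 tick 3 v(2, 3): E5 above C5
  -> R6 @ bar 6 tick 3 v(0, 3): closes on m3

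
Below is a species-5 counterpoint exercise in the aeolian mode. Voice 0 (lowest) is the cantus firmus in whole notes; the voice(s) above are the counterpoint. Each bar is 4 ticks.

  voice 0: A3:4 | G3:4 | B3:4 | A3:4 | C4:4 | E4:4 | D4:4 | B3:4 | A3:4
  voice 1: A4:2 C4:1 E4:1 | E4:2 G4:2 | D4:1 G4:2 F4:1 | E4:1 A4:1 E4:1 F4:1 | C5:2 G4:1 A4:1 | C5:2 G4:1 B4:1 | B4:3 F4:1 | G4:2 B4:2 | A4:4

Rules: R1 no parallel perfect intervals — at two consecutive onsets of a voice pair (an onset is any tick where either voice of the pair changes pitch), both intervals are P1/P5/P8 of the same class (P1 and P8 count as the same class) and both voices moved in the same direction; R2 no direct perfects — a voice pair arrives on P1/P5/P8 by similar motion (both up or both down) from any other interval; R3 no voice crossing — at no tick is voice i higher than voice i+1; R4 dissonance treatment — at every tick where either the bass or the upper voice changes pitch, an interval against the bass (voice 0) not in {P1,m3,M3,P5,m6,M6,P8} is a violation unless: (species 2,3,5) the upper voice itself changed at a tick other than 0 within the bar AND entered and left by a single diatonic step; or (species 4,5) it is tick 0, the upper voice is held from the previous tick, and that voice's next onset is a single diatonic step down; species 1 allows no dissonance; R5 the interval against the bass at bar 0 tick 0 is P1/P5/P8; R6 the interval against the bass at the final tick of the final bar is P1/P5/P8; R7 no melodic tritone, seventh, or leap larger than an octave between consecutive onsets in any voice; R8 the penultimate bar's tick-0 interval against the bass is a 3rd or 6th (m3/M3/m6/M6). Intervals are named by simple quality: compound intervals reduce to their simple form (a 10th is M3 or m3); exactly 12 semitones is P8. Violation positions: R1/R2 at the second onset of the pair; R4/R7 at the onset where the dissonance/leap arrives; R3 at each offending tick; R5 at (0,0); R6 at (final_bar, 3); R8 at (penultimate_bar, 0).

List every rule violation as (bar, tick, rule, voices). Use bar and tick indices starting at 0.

(3, 0, R2, (0, 1))
(4, 0, R2, (0, 1))
(6, 3, R7, (1,))
(8, 0, R1, (0, 1))

bar 0: v0=A3 v1=A4 downbeat P8
bar 1: v0=G3 v1=E4 downbeat M6
bar 2: v0=B3 v1=D4 downbeat m3
bar 3: v0=A3 v1=E4 downbeat P5
bar 4: v0=C4 v1=C5 downbeat P8
bar 5: v0=E4 v1=C5 downbeat m6
bar 6: v0=D4 v1=B4 downbeat M6
bar 7: v0=B3 v1=G4 downbeat m6
bar 8: v0=A3 v1=A4 downbeat P8
  -> R2 @ bar 3 tick 0 v(0, 1): B3/F4 TT -> A3/E4 P5 similar
  -> R2 @ bar 4 tick 0 v(0, 1): A3/F4 m6 -> C4/C5 P8 similar
  -> R7 @ bar 6 tick 3 v(1,): B4->F4 leap 6st
  -> R1 @ bar 8 tick 0 v(0, 1): B3/B4 P8 -> A3/A4 P8 similar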